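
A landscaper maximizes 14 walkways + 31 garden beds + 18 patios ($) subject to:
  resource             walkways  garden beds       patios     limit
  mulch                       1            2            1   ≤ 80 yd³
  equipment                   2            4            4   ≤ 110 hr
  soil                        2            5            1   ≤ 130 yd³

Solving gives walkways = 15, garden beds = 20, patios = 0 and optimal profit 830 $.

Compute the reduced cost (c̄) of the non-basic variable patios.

At the optimum: mulch uses 55 of 80 (slack = 25); equipment uses 110 of 110 (binding); soil uses 130 of 130 (binding).
Slack constraints have shadow price 0 (complementary slackness).
The binding rows give the dual system: 2·y_equipment + 2·y_soil = 14 and 4·y_equipment + 5·y_soil = 31.
→ y_equipment = 4 and y_soil = 3.
Reduced cost of patios: c₃ − yᵀa₃ = 18 − (4·4 + 3·1) = 18 − 19 = -1.

-1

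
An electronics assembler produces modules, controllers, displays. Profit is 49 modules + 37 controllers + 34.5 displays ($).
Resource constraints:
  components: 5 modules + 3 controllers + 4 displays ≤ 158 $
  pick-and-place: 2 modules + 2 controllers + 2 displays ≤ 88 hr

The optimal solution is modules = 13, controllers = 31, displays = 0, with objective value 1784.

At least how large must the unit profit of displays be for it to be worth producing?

Check each constraint at x*: components 158/158 (tight); pick-and-place 88/88 (tight).
The binding rows give the dual system: 5·y_components + 2·y_pick-and-place = 49 and 3·y_components + 2·y_pick-and-place = 37.
Solving: y_components = 6, y_pick-and-place = 9.5.
displays enters the basis when its profit ≥ yᵀa₃ = 6·4 + 9.5·2 = 43.

43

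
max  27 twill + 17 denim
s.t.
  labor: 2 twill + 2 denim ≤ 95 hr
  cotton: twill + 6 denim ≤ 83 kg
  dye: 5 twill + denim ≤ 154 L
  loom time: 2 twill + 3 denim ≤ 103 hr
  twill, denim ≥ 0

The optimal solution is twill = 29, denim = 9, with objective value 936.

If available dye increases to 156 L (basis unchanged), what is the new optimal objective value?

At the optimum: labor uses 76 of 95 (slack = 19); cotton uses 83 of 83 (binding); dye uses 154 of 154 (binding); loom time uses 85 of 103 (slack = 18).
Slack constraints have shadow price 0 (complementary slackness).
The binding rows give the dual system: 1·y_cotton + 5·y_dye = 27 and 6·y_cotton + 1·y_dye = 17.
→ y_cotton = 2 and y_dye = 5.
Δz = y_dye·Δb = 5 × (2) = 10, so new z* = 936 + 10 = 946.

946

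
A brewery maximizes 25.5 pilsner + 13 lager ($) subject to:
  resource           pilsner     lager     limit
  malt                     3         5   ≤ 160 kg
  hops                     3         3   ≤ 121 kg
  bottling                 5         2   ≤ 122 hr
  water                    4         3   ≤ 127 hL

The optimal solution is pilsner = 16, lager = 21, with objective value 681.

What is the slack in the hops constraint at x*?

hops used = 3·16 + 3·21 = 111; slack = 121 − 111 = 10.

10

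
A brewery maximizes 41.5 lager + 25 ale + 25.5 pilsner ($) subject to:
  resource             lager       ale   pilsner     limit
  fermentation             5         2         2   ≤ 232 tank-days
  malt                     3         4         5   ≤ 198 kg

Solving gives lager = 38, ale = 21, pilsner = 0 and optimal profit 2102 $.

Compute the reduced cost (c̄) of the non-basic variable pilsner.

-2.5

Check each constraint at x*: fermentation 232/232 (tight); malt 198/198 (tight).
Dual feasibility on the basic columns requires 5·y_fermentation + 3·y_malt = 41.5, 2·y_fermentation + 4·y_malt = 25.
This yields shadow prices y_fermentation = 6.5, y_malt = 3.
Reduced cost of pilsner: c₃ − yᵀa₃ = 25.5 − (6.5·2 + 3·5) = 25.5 − 28 = -2.5.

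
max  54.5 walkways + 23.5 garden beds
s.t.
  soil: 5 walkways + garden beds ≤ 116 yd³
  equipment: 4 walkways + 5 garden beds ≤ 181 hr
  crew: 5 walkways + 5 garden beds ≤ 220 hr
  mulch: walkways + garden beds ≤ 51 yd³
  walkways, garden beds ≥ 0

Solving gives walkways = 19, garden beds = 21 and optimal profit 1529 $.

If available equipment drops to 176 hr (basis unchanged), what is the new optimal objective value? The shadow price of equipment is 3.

1514

Δb = -5, so new z* = 1529 + (3)·(-5) = 1529 − 15 = 1514.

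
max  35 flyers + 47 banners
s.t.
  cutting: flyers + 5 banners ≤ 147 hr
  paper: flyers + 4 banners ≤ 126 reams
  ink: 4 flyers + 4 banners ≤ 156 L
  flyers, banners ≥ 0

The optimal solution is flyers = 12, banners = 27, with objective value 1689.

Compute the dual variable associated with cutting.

At the optimum: cutting uses 147 of 147 (binding); paper uses 120 of 126 (slack = 6); ink uses 156 of 156 (binding).
Slack constraints have shadow price 0 (complementary slackness).
Dual feasibility on the basic columns requires 1·y_cutting + 4·y_ink = 35, 5·y_cutting + 4·y_ink = 47.
→ y_cutting = 3 and y_ink = 8.
Shadow price of cutting = 3.

3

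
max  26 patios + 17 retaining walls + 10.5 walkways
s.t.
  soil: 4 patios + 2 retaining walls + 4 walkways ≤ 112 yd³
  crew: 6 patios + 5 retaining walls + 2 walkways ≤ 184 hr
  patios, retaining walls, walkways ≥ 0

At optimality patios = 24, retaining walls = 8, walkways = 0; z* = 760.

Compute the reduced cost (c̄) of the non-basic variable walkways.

At the optimum: soil uses 112 of 112 (binding); crew uses 184 of 184 (binding).
From A_Bᵀ y = c: 4·y_soil + 6·y_crew = 26; 2·y_soil + 5·y_crew = 17.
This yields shadow prices y_soil = 3.5, y_crew = 2.
Reduced cost of walkways: c₃ − yᵀa₃ = 10.5 − (3.5·4 + 2·2) = 10.5 − 18 = -7.5.

-7.5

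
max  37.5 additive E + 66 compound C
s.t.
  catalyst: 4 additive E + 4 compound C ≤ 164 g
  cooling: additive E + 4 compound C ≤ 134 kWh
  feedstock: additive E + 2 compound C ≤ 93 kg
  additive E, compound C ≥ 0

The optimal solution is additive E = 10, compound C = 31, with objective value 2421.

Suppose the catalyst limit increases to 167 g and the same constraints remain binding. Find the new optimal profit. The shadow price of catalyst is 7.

2442

Δb = 3, so new z* = 2421 + (7)·(3) = 2421 + 21 = 2442.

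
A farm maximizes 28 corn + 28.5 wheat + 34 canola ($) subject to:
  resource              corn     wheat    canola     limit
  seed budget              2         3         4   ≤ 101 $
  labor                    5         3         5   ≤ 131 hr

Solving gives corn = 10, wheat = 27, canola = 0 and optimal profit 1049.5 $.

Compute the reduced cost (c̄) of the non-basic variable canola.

-7

Both seed budget and labor are binding at x*.
The binding rows give the dual system: 2·y_seed budget + 5·y_labor = 28 and 3·y_seed budget + 3·y_labor = 28.5.
Solving: y_seed budget = 6.5, y_labor = 3.
Reduced cost of canola: c₃ − yᵀa₃ = 34 − (6.5·4 + 3·5) = 34 − 41 = -7.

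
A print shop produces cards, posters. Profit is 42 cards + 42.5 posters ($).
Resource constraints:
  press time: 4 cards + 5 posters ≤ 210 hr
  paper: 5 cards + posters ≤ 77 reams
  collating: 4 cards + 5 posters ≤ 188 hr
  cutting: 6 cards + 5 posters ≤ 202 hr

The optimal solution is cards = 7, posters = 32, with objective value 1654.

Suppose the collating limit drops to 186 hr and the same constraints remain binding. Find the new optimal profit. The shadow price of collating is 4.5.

1645

Δb = -2, so new z* = 1654 + (4.5)·(-2) = 1654 − 9 = 1645.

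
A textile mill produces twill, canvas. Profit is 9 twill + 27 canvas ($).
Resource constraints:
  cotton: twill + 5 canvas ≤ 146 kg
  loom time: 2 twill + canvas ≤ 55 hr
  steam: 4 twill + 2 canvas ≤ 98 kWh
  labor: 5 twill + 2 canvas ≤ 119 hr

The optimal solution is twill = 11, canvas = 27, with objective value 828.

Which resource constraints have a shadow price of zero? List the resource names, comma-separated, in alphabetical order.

labor, loom time

cotton: 146/146 (binding)
loom time: 49/55 (slack 6)
steam: 98/98 (binding)
labor: 109/119 (slack 10)
By complementary slackness, a constraint with positive slack has shadow price 0 → labor, loom time.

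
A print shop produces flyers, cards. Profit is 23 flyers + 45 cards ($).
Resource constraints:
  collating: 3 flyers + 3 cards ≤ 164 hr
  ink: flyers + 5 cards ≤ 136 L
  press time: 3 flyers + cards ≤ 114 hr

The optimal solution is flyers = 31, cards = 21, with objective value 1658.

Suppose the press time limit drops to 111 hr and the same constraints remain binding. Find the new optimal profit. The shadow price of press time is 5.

1643

Δb = -3, so new z* = 1658 + (5)·(-3) = 1658 − 15 = 1643.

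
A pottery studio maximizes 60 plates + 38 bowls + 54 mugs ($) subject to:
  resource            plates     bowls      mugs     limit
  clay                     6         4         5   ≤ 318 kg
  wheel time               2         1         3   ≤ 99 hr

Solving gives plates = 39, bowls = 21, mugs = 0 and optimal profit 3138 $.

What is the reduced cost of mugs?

-4

Check each constraint at x*: clay 318/318 (tight); wheel time 99/99 (tight).
From A_Bᵀ y = c: 6·y_clay + 2·y_wheel time = 60; 4·y_clay + 1·y_wheel time = 38.
Solving: y_clay = 8, y_wheel time = 6.
Reduced cost of mugs: c₃ − yᵀa₃ = 54 − (8·5 + 6·3) = 54 − 58 = -4.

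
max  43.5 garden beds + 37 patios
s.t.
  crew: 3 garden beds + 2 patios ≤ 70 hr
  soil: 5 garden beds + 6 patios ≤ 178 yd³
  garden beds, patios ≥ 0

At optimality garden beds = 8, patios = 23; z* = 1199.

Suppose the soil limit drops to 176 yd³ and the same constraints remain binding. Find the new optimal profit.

1193

Check each constraint at x*: crew 70/70 (tight); soil 178/178 (tight).
The binding rows give the dual system: 3·y_crew + 5·y_soil = 43.5 and 2·y_crew + 6·y_soil = 37.
This yields shadow prices y_crew = 9.5, y_soil = 3.
Δz = y_soil·Δb = 3 × (-2) = -6, so new z* = 1199 − 6 = 1193.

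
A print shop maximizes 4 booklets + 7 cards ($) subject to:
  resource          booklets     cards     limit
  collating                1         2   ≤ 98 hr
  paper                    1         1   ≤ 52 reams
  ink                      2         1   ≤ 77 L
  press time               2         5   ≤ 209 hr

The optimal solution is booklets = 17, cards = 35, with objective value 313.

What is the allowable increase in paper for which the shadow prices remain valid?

3

Binding constraints: paper, press time. The basis is B = [[1,1],[2,5]] with det 3.
Per unit increase in paper, x* moves by d = (1.6667, -0.6667).
The basis stays optimal until ink becomes binding; allowable increase = 3 reams.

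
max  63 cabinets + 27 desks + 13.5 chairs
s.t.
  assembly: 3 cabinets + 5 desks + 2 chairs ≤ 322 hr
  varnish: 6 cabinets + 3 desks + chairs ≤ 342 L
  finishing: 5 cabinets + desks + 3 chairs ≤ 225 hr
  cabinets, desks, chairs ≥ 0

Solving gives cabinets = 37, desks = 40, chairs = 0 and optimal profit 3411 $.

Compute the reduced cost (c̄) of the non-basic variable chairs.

At the optimum: assembly uses 311 of 322 (slack = 11); varnish uses 342 of 342 (binding); finishing uses 225 of 225 (binding).
Slack constraints have shadow price 0 (complementary slackness).
The binding rows give the dual system: 6·y_varnish + 5·y_finishing = 63 and 3·y_varnish + 1·y_finishing = 27.
→ y_varnish = 8 and y_finishing = 3.
Reduced cost of chairs: c₃ − yᵀa₃ = 13.5 − (8·1 + 3·3) = 13.5 − 17 = -3.5.

-3.5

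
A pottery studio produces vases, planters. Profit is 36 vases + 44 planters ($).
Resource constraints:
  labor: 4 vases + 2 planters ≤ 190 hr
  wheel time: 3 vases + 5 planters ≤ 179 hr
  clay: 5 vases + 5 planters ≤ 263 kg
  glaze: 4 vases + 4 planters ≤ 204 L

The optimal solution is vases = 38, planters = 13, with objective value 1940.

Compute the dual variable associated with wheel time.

Check each constraint at x*: labor 178/190 (slack 12); wheel time 179/179 (tight); clay 255/263 (slack 8); glaze 204/204 (tight).
Since labor, clay are not tight, their duals are 0.
The binding rows give the dual system: 3·y_wheel time + 4·y_glaze = 36 and 5·y_wheel time + 4·y_glaze = 44.
This yields shadow prices y_wheel time = 4, y_glaze = 6.
Shadow price of wheel time = 4.

4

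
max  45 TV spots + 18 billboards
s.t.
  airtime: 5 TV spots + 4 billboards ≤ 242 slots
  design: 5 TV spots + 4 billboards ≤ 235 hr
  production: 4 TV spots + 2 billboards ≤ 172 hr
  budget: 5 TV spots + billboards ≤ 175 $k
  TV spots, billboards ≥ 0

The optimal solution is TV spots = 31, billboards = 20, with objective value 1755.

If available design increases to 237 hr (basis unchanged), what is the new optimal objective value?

Binding: design and budget. Non-binding: airtime (7 unused), production (8 unused).
Since airtime, production are not tight, their duals are 0.
Dual feasibility on the basic columns requires 5·y_design + 5·y_budget = 45, 4·y_design + 1·y_budget = 18.
→ y_design = 3 and y_budget = 6.
Δz = y_design·Δb = 3 × (2) = 6, so new z* = 1755 + 6 = 1761.

1761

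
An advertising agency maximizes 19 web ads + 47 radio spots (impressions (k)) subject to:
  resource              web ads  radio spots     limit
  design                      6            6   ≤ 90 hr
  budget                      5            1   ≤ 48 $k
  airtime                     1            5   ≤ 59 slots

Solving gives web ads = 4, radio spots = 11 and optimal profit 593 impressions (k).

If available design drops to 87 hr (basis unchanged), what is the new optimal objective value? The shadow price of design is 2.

587

Δb = -3, so new z* = 593 + (2)·(-3) = 593 − 6 = 587.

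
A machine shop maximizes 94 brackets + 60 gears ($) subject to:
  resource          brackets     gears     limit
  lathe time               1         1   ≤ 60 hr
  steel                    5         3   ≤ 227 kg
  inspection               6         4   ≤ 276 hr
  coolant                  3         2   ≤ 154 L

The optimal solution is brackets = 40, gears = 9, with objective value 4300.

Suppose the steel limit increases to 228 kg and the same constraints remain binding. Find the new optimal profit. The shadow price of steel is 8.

4308

Δb = 1, so new z* = 4300 + (8)·(1) = 4300 + 8 = 4308.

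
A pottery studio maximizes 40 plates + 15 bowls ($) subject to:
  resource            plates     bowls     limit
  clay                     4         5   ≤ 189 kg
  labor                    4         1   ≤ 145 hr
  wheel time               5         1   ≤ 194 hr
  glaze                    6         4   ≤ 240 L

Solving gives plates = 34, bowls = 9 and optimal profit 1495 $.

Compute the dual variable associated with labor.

At the optimum: clay uses 181 of 189 (slack = 8); labor uses 145 of 145 (binding); wheel time uses 179 of 194 (slack = 15); glaze uses 240 of 240 (binding).
Slack constraints have shadow price 0 (complementary slackness).
Dual feasibility on the basic columns requires 4·y_labor + 6·y_glaze = 40, 1·y_labor + 4·y_glaze = 15.
Solving: y_labor = 7, y_glaze = 2.
Shadow price of labor = 7.

7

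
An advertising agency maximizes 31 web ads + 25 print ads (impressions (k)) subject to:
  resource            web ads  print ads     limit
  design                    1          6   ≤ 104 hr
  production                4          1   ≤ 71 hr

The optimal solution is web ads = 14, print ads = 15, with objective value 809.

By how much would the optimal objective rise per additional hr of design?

Both design and production are binding at x*.
From A_Bᵀ y = c: 1·y_design + 4·y_production = 31; 6·y_design + 1·y_production = 25.
→ y_design = 3 and y_production = 7.
Shadow price of design = 3.

3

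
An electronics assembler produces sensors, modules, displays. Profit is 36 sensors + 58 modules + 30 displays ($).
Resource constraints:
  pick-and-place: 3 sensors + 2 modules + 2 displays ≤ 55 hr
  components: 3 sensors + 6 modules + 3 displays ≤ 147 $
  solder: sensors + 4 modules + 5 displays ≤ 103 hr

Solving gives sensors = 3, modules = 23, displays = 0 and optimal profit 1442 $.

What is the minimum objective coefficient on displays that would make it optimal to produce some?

At the optimum: pick-and-place uses 55 of 55 (binding); components uses 147 of 147 (binding); solder uses 95 of 103 (slack = 8).
Since solder is not tight, its dual is 0.
The binding rows give the dual system: 3·y_pick-and-place + 3·y_components = 36 and 2·y_pick-and-place + 6·y_components = 58.
→ y_pick-and-place = 3.5 and y_components = 8.5.
displays enters the basis when its profit ≥ yᵀa₃ = 3.5·2 + 8.5·3 = 32.5.

32.5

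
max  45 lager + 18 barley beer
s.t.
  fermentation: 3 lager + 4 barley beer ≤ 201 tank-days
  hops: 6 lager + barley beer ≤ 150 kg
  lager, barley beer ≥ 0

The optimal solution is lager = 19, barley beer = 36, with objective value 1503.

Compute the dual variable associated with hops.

Both fermentation and hops are binding at x*.
Dual feasibility on the basic columns requires 3·y_fermentation + 6·y_hops = 45, 4·y_fermentation + 1·y_hops = 18.
Solving: y_fermentation = 3, y_hops = 6.
Shadow price of hops = 6.

6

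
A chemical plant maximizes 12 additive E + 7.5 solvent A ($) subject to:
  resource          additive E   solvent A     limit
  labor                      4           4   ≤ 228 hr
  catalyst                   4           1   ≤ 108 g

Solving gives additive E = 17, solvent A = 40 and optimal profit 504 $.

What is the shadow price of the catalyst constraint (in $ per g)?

1.5

Both labor and catalyst are binding at x*.
Dual feasibility on the basic columns requires 4·y_labor + 4·y_catalyst = 12, 4·y_labor + 1·y_catalyst = 7.5.
→ y_labor = 1.5 and y_catalyst = 1.5.
Shadow price of catalyst = 1.5.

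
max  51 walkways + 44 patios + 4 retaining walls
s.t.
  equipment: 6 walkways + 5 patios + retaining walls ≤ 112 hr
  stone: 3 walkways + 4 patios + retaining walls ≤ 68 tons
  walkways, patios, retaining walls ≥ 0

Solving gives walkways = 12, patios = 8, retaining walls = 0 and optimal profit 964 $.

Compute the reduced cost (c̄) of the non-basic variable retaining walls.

At the optimum: equipment uses 112 of 112 (binding); stone uses 68 of 68 (binding).
The binding rows give the dual system: 6·y_equipment + 3·y_stone = 51 and 5·y_equipment + 4·y_stone = 44.
This yields shadow prices y_equipment = 8, y_stone = 1.
Reduced cost of retaining walls: c₃ − yᵀa₃ = 4 − (8·1 + 1·1) = 4 − 9 = -5.

-5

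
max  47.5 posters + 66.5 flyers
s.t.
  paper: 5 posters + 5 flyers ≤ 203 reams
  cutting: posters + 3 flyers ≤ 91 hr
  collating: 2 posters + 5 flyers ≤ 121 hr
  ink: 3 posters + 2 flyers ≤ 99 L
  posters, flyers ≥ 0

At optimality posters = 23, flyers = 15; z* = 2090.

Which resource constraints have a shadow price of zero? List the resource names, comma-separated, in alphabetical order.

cutting, paper

paper: 190/203 (slack 13)
cutting: 68/91 (slack 23)
collating: 121/121 (binding)
ink: 99/99 (binding)
By complementary slackness, a constraint with positive slack has shadow price 0 → cutting, paper.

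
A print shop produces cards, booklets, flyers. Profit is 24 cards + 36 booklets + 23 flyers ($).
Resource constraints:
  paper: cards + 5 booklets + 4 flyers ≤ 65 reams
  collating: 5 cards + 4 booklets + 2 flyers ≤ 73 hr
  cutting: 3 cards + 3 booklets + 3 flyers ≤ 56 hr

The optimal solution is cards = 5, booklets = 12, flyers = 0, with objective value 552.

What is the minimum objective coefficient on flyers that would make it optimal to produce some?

24

Binding: paper and collating. Non-binding: cutting (5 unused).
Since cutting is not tight, its dual is 0.
The binding rows give the dual system: 1·y_paper + 5·y_collating = 24 and 5·y_paper + 4·y_collating = 36.
Solving: y_paper = 4, y_collating = 4.
flyers enters the basis when its profit ≥ yᵀa₃ = 4·4 + 4·2 = 24.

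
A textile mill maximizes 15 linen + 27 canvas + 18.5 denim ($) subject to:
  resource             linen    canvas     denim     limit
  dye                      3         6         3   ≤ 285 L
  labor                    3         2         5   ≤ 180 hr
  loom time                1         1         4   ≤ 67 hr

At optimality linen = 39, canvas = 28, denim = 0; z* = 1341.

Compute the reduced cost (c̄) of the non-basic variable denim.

Check each constraint at x*: dye 285/285 (tight); labor 173/180 (slack 7); loom time 67/67 (tight).
By complementary slackness, y = 0 for the non-binding constraint.
Dual feasibility on the basic columns requires 3·y_dye + 1·y_loom time = 15, 6·y_dye + 1·y_loom time = 27.
This yields shadow prices y_dye = 4, y_loom time = 3.
Reduced cost of denim: c₃ − yᵀa₃ = 18.5 − (4·3 + 3·4) = 18.5 − 24 = -5.5.

-5.5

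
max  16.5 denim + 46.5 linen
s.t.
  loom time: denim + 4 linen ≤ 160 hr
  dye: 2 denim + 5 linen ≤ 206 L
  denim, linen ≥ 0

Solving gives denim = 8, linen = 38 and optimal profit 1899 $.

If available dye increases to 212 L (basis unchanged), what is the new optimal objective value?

Both loom time and dye are binding at x*.
Dual feasibility on the basic columns requires 1·y_loom time + 2·y_dye = 16.5, 4·y_loom time + 5·y_dye = 46.5.
Solving: y_loom time = 3.5, y_dye = 6.5.
Δz = y_dye·Δb = 6.5 × (6) = 39, so new z* = 1899 + 39 = 1938.

1938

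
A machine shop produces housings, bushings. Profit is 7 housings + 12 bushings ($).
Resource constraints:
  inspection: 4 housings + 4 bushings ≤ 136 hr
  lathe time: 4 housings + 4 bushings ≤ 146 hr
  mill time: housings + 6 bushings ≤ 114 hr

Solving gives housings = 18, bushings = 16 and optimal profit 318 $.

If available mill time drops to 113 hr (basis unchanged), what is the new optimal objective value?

At the optimum: inspection uses 136 of 136 (binding); lathe time uses 136 of 146 (slack = 10); mill time uses 114 of 114 (binding).
Slack constraints have shadow price 0 (complementary slackness).
Dual feasibility on the basic columns requires 4·y_inspection + 1·y_mill time = 7, 4·y_inspection + 6·y_mill time = 12.
→ y_inspection = 1.5 and y_mill time = 1.
Δz = y_mill time·Δb = 1 × (-1) = -1, so new z* = 318 − 1 = 317.

317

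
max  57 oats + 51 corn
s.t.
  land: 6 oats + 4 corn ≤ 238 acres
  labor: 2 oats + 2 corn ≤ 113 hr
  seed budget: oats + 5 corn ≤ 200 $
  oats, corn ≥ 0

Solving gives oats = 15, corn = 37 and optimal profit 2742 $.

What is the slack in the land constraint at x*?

0

land used = 6·15 + 4·37 = 238; slack = 238 − 238 = 0.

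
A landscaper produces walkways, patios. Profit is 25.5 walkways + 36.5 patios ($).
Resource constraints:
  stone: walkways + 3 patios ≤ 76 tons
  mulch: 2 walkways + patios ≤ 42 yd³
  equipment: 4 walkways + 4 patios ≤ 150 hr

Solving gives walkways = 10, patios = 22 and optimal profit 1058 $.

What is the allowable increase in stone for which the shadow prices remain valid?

Binding constraints: stone, mulch. The basis is B = [[1,3],[2,1]] with det -5.
Per unit increase in stone, x* moves by d = (-0.2, 0.4).
The basis stays optimal until equipment becomes binding; allowable increase = 27.5 tons.

27.5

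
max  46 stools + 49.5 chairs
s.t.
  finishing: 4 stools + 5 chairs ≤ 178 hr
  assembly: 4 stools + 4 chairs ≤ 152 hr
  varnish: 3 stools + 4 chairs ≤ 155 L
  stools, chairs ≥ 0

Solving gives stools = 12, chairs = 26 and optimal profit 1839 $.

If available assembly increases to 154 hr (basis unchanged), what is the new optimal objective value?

Check each constraint at x*: finishing 178/178 (tight); assembly 152/152 (tight); varnish 140/155 (slack 15).
Since varnish is not tight, its dual is 0.
Dual feasibility on the basic columns requires 4·y_finishing + 4·y_assembly = 46, 5·y_finishing + 4·y_assembly = 49.5.
→ y_finishing = 3.5 and y_assembly = 8.
Δz = y_assembly·Δb = 8 × (2) = 16, so new z* = 1839 + 16 = 1855.

1855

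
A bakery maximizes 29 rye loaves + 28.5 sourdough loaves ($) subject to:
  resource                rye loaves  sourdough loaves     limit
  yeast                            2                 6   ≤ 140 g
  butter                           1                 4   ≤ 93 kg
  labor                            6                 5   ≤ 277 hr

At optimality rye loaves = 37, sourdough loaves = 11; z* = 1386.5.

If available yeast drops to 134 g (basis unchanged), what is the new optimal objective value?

Check each constraint at x*: yeast 140/140 (tight); butter 81/93 (slack 12); labor 277/277 (tight).
By complementary slackness, y = 0 for the non-binding constraint.
From A_Bᵀ y = c: 2·y_yeast + 6·y_labor = 29; 6·y_yeast + 5·y_labor = 28.5.
This yields shadow prices y_yeast = 1, y_labor = 4.5.
Δz = y_yeast·Δb = 1 × (-6) = -6, so new z* = 1386.5 − 6 = 1380.5.

1380.5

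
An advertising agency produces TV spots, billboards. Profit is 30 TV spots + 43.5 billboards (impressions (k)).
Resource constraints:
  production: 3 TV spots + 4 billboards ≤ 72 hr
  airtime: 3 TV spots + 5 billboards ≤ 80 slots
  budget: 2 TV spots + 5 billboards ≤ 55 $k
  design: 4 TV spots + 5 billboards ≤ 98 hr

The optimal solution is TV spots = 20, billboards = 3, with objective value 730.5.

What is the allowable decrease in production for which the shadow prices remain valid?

28

Binding constraints: production, budget. The basis is B = [[3,4],[2,5]] with det 7.
Per unit decrease in production, x* moves by d = (-0.7143, 0.2857).
The basis stays optimal until TV spots reaches 0; allowable decrease = 28 hr.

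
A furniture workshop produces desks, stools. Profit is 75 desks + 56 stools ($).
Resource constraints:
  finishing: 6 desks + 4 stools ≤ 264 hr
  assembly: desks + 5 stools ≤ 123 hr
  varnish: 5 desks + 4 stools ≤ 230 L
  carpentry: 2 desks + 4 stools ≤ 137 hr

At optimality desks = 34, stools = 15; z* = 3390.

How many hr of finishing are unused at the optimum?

0

finishing used = 6·34 + 4·15 = 264; slack = 264 − 264 = 0.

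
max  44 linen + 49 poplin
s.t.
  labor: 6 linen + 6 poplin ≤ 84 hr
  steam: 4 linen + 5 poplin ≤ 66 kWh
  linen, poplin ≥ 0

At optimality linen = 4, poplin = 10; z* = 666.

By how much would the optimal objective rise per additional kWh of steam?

Both labor and steam are binding at x*.
Dual feasibility on the basic columns requires 6·y_labor + 4·y_steam = 44, 6·y_labor + 5·y_steam = 49.
Solving: y_labor = 4, y_steam = 5.
Shadow price of steam = 5.

5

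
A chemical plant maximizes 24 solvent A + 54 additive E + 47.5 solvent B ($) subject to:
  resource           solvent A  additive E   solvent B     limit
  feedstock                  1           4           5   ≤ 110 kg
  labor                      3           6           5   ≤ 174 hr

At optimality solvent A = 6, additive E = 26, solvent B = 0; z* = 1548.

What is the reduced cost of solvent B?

Check each constraint at x*: feedstock 110/110 (tight); labor 174/174 (tight).
Dual feasibility on the basic columns requires 1·y_feedstock + 3·y_labor = 24, 4·y_feedstock + 6·y_labor = 54.
→ y_feedstock = 3 and y_labor = 7.
Reduced cost of solvent B: c₃ − yᵀa₃ = 47.5 − (3·5 + 7·5) = 47.5 − 50 = -2.5.

-2.5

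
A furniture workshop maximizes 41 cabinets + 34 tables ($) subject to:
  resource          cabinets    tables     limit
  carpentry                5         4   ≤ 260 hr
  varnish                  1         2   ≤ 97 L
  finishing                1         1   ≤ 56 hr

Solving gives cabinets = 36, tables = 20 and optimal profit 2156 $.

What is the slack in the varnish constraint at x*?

21

varnish used = 1·36 + 2·20 = 76; slack = 97 − 76 = 21.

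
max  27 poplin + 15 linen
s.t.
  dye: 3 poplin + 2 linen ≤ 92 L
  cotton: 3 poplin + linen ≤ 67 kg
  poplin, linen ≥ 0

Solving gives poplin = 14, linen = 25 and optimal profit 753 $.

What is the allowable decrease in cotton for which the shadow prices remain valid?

21

Binding constraints: dye, cotton. The basis is B = [[3,2],[3,1]] with det -3.
Per unit decrease in cotton, x* moves by d = (-0.6667, 1).
The basis stays optimal until poplin reaches 0; allowable decrease = 21 kg.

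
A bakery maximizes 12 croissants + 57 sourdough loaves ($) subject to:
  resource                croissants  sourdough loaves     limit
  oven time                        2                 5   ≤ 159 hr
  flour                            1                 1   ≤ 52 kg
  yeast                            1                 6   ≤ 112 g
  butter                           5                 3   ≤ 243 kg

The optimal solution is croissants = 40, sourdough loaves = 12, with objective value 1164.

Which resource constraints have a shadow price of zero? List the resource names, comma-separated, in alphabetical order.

oven time: 140/159 (slack 19)
flour: 52/52 (binding)
yeast: 112/112 (binding)
butter: 236/243 (slack 7)
By complementary slackness, a constraint with positive slack has shadow price 0 → butter, oven time.

butter, oven time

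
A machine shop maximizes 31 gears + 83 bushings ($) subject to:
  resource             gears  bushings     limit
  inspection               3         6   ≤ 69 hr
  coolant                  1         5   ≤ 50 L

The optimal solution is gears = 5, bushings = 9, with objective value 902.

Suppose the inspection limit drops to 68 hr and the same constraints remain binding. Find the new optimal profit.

Check each constraint at x*: inspection 69/69 (tight); coolant 50/50 (tight).
From A_Bᵀ y = c: 3·y_inspection + 1·y_coolant = 31; 6·y_inspection + 5·y_coolant = 83.
→ y_inspection = 8 and y_coolant = 7.
Δz = y_inspection·Δb = 8 × (-1) = -8, so new z* = 902 − 8 = 894.

894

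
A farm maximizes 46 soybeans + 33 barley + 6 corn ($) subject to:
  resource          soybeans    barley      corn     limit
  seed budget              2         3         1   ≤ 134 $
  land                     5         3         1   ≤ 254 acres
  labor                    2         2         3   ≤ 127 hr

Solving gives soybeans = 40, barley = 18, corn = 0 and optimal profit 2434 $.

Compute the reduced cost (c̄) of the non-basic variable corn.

At the optimum: seed budget uses 134 of 134 (binding); land uses 254 of 254 (binding); labor uses 116 of 127 (slack = 11).
Slack constraints have shadow price 0 (complementary slackness).
From A_Bᵀ y = c: 2·y_seed budget + 5·y_land = 46; 3·y_seed budget + 3·y_land = 33.
Solving: y_seed budget = 3, y_land = 8.
Reduced cost of corn: c₃ − yᵀa₃ = 6 − (3·1 + 8·1) = 6 − 11 = -5.

-5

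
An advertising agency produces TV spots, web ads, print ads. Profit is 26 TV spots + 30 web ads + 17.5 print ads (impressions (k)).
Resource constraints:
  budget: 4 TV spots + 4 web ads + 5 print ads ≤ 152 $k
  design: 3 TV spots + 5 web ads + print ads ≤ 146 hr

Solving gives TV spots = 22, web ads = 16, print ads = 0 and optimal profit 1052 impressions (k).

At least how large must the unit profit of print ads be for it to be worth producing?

Check each constraint at x*: budget 152/152 (tight); design 146/146 (tight).
From A_Bᵀ y = c: 4·y_budget + 3·y_design = 26; 4·y_budget + 5·y_design = 30.
This yields shadow prices y_budget = 5, y_design = 2.
print ads enters the basis when its profit ≥ yᵀa₃ = 5·5 + 2·1 = 27.

27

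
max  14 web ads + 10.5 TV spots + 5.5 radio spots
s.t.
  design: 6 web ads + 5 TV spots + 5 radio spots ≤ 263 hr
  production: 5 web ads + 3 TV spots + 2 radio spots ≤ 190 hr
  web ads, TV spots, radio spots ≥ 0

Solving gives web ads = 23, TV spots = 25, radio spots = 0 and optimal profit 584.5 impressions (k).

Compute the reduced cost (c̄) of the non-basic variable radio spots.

At the optimum: design uses 263 of 263 (binding); production uses 190 of 190 (binding).
From A_Bᵀ y = c: 6·y_design + 5·y_production = 14; 5·y_design + 3·y_production = 10.5.
→ y_design = 1.5 and y_production = 1.
Reduced cost of radio spots: c₃ − yᵀa₃ = 5.5 − (1.5·5 + 1·2) = 5.5 − 9.5 = -4.

-4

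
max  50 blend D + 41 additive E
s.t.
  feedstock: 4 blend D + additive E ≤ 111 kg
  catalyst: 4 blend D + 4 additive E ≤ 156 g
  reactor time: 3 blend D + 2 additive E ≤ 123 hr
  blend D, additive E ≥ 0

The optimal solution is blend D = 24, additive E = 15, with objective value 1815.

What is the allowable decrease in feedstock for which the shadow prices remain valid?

Binding constraints: feedstock, catalyst. The basis is B = [[4,1],[4,4]] with det 12.
Per unit decrease in feedstock, x* moves by d = (-0.3333, 0.3333).
The basis stays optimal until blend D reaches 0; allowable decrease = 72 kg.

72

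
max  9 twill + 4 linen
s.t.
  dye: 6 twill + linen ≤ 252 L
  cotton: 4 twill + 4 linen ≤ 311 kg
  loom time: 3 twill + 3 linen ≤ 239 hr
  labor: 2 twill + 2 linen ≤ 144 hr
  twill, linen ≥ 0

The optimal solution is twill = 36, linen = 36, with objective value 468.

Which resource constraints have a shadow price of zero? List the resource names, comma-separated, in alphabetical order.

cotton, loom time

dye: 252/252 (binding)
cotton: 288/311 (slack 23)
loom time: 216/239 (slack 23)
labor: 144/144 (binding)
By complementary slackness, a constraint with positive slack has shadow price 0 → cotton, loom time.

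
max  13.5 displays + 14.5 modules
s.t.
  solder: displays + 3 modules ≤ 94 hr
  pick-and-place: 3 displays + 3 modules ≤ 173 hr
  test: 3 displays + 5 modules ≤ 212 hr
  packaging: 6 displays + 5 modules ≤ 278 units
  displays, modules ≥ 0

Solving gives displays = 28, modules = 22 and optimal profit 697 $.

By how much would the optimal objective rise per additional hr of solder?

1.5

Check each constraint at x*: solder 94/94 (tight); pick-and-place 150/173 (slack 23); test 194/212 (slack 18); packaging 278/278 (tight).
Slack constraints have shadow price 0 (complementary slackness).
Dual feasibility on the basic columns requires 1·y_solder + 6·y_packaging = 13.5, 3·y_solder + 5·y_packaging = 14.5.
→ y_solder = 1.5 and y_packaging = 2.
Shadow price of solder = 1.5.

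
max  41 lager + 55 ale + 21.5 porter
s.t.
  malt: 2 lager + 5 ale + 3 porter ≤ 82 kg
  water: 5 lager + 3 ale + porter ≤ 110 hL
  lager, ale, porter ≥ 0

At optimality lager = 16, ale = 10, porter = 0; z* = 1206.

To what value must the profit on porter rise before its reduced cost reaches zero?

29

Check each constraint at x*: malt 82/82 (tight); water 110/110 (tight).
The binding rows give the dual system: 2·y_malt + 5·y_water = 41 and 5·y_malt + 3·y_water = 55.
This yields shadow prices y_malt = 8, y_water = 5.
porter enters the basis when its profit ≥ yᵀa₃ = 8·3 + 5·1 = 29.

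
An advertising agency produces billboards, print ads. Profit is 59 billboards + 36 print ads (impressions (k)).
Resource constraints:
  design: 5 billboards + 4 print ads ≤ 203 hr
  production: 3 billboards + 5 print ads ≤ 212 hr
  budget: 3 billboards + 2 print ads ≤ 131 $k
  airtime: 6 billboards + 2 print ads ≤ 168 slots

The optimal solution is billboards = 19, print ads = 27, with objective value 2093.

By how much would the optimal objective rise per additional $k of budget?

Binding: design and airtime. Non-binding: production (20 unused), budget (20 unused).
By complementary slackness, y = 0 for the non-binding constraints.
From A_Bᵀ y = c: 5·y_design + 6·y_airtime = 59; 4·y_design + 2·y_airtime = 36.
This yields shadow prices y_design = 7, y_airtime = 4.
Shadow price of budget = 0.

0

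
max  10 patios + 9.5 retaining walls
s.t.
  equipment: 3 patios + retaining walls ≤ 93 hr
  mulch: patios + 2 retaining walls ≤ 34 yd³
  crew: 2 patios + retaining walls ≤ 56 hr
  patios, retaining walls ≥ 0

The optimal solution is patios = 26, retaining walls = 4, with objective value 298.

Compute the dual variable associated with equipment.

0

Check each constraint at x*: equipment 82/93 (slack 11); mulch 34/34 (tight); crew 56/56 (tight).
Since equipment is not tight, its dual is 0.
From A_Bᵀ y = c: 1·y_mulch + 2·y_crew = 10; 2·y_mulch + 1·y_crew = 9.5.
→ y_mulch = 3 and y_crew = 3.5.
Shadow price of equipment = 0.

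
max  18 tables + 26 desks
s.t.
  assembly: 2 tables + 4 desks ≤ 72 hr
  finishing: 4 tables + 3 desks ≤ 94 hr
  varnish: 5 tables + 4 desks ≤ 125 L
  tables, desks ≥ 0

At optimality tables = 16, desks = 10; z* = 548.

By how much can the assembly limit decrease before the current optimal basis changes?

Binding constraints: assembly, finishing. The basis is B = [[2,4],[4,3]] with det -10.
Per unit decrease in assembly, x* moves by d = (0.3, -0.4).
The basis stays optimal until desks reaches 0; allowable decrease = 25 hr.

25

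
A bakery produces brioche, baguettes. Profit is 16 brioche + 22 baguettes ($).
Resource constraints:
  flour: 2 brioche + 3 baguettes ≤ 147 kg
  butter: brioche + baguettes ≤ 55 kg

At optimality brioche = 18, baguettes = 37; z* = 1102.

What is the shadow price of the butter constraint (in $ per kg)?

Both flour and butter are binding at x*.
The binding rows give the dual system: 2·y_flour + 1·y_butter = 16 and 3·y_flour + 1·y_butter = 22.
Solving: y_flour = 6, y_butter = 4.
Shadow price of butter = 4.

4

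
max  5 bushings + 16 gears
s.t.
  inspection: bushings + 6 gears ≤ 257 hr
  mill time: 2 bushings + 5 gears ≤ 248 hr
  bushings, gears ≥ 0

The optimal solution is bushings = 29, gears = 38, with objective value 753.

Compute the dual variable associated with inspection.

Both inspection and mill time are binding at x*.
The binding rows give the dual system: 1·y_inspection + 2·y_mill time = 5 and 6·y_inspection + 5·y_mill time = 16.
This yields shadow prices y_inspection = 1, y_mill time = 2.
Shadow price of inspection = 1.

1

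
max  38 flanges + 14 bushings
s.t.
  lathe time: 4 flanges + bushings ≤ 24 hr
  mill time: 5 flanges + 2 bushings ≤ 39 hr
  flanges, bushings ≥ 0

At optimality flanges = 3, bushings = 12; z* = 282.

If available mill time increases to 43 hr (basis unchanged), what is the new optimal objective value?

Both lathe time and mill time are binding at x*.
Dual feasibility on the basic columns requires 4·y_lathe time + 5·y_mill time = 38, 1·y_lathe time + 2·y_mill time = 14.
Solving: y_lathe time = 2, y_mill time = 6.
Δz = y_mill time·Δb = 6 × (4) = 24, so new z* = 282 + 24 = 306.

306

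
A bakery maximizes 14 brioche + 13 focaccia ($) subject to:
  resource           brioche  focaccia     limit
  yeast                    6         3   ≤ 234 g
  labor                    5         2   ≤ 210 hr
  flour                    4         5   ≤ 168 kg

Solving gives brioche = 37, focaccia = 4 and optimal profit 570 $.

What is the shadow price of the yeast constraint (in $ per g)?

1

Check each constraint at x*: yeast 234/234 (tight); labor 193/210 (slack 17); flour 168/168 (tight).
Slack constraints have shadow price 0 (complementary slackness).
Dual feasibility on the basic columns requires 6·y_yeast + 4·y_flour = 14, 3·y_yeast + 5·y_flour = 13.
→ y_yeast = 1 and y_flour = 2.
Shadow price of yeast = 1.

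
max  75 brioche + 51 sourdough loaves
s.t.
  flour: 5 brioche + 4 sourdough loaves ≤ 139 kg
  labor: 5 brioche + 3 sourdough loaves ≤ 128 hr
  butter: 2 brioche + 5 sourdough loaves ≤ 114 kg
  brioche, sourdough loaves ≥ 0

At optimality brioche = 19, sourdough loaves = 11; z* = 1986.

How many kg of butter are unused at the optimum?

21

butter used = 2·19 + 5·11 = 93; slack = 114 − 93 = 21.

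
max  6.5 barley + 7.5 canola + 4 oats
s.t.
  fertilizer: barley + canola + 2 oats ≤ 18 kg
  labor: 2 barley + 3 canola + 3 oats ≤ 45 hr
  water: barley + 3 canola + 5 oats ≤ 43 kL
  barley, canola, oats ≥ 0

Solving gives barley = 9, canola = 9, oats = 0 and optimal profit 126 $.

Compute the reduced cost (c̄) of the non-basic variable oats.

Check each constraint at x*: fertilizer 18/18 (tight); labor 45/45 (tight); water 36/43 (slack 7).
Slack constraints have shadow price 0 (complementary slackness).
From A_Bᵀ y = c: 1·y_fertilizer + 2·y_labor = 6.5; 1·y_fertilizer + 3·y_labor = 7.5.
→ y_fertilizer = 4.5 and y_labor = 1.
Reduced cost of oats: c₃ − yᵀa₃ = 4 − (4.5·2 + 1·3) = 4 − 12 = -8.

-8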